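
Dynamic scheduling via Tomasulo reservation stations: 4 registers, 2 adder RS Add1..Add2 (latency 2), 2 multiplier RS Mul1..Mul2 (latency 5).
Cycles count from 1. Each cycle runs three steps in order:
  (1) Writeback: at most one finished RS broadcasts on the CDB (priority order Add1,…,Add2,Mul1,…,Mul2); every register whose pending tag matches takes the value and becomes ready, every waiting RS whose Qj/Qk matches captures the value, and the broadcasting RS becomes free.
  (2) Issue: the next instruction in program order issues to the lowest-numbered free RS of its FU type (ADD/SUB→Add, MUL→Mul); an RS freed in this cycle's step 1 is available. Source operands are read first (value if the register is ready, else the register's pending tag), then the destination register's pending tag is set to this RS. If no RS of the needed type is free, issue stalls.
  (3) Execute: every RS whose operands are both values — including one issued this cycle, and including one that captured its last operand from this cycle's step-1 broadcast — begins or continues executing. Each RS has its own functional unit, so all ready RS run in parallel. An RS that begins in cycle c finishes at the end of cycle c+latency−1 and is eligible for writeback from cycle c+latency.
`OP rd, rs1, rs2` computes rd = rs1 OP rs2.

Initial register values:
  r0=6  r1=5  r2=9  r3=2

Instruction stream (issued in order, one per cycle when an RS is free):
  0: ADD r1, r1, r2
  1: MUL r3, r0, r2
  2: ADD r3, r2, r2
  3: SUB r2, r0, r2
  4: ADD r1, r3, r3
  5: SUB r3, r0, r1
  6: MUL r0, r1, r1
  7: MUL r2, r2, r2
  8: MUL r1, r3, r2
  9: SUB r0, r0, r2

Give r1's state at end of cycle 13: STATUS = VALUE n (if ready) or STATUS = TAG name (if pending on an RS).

c1: issue ADD r1<-Add1 | r0:6,r1:Add1,r2:9,r3:2
c2: issue MUL r3<-Mul1 | r0:6,r1:Add1,r2:9,r3:Mul1
c3: CDB Add1=14; issue ADD r3<-Add1 | r0:6,r1:14,r2:9,r3:Add1
c4: issue SUB r2<-Add2 | r0:6,r1:14,r2:Add2,r3:Add1
c5: CDB Add1=18; issue ADD r1<-Add1 | r0:6,r1:Add1,r2:Add2,r3:18
c6: CDB Add2=-3; issue SUB r3<-Add2 | r0:6,r1:Add1,r2:-3,r3:Add2
c7: CDB Add1=36; issue MUL r0<-Mul2 | r0:Mul2,r1:36,r2:-3,r3:Add2
c8: CDB Mul1=54; issue MUL r2<-Mul1 | r0:Mul2,r1:36,r2:Mul1,r3:Add2
c9: CDB Add2=-30; stall | r0:Mul2,r1:36,r2:Mul1,r3:-30
c10: stall | r0:Mul2,r1:36,r2:Mul1,r3:-30
c11: stall | r0:Mul2,r1:36,r2:Mul1,r3:-30
c12: CDB Mul2=1296; issue MUL r1<-Mul2 | r0:1296,r1:Mul2,r2:Mul1,r3:-30
c13: CDB Mul1=9; issue SUB r0<-Add1 | r0:Add1,r1:Mul2,r2:9,r3:-30

STATUS = TAG Mul2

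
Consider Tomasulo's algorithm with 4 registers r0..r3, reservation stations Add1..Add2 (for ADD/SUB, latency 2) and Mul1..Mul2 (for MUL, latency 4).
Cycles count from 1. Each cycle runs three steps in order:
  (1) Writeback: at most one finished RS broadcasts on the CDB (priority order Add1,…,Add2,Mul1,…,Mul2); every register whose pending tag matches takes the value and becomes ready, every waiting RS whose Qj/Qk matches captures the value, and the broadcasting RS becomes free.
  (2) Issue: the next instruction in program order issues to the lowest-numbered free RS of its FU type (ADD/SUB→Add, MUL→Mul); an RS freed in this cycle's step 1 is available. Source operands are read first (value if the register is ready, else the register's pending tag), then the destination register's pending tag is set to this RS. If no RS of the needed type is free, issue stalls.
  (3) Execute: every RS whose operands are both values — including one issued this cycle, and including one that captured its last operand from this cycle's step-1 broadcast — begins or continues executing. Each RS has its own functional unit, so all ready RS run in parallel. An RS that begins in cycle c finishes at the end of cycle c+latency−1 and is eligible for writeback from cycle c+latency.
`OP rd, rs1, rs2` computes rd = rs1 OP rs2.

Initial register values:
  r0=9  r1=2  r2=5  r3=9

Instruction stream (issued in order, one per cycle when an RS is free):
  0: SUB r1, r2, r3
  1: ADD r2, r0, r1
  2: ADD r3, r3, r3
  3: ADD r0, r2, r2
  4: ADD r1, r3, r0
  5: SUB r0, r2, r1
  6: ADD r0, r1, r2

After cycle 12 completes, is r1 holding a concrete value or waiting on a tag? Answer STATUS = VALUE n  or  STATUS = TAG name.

STATUS = VALUE 28

  c1: issue SUB r1<-Add1  regs: r0:9,r1:Add1,r2:5,r3:9
  c2: issue ADD r2<-Add2  regs: r0:9,r1:Add1,r2:Add2,r3:9
  c3: CDB Add1=-4; issue ADD r3<-Add1  regs: r0:9,r1:-4,r2:Add2,r3:Add1
  c4: stall  regs: r0:9,r1:-4,r2:Add2,r3:Add1
  c5: CDB Add1=18; issue ADD r0<-Add1  regs: r0:Add1,r1:-4,r2:Add2,r3:18
  c6: CDB Add2=5; issue ADD r1<-Add2  regs: r0:Add1,r1:Add2,r2:5,r3:18
  c7: stall  regs: r0:Add1,r1:Add2,r2:5,r3:18
  c8: CDB Add1=10; issue SUB r0<-Add1  regs: r0:Add1,r1:Add2,r2:5,r3:18
  c9: stall  regs: r0:Add1,r1:Add2,r2:5,r3:18
  c10: CDB Add2=28; issue ADD r0<-Add2  regs: r0:Add2,r1:28,r2:5,r3:18
  c11: -  regs: r0:Add2,r1:28,r2:5,r3:18
  c12: CDB Add1=-23  regs: r0:Add2,r1:28,r2:5,r3:18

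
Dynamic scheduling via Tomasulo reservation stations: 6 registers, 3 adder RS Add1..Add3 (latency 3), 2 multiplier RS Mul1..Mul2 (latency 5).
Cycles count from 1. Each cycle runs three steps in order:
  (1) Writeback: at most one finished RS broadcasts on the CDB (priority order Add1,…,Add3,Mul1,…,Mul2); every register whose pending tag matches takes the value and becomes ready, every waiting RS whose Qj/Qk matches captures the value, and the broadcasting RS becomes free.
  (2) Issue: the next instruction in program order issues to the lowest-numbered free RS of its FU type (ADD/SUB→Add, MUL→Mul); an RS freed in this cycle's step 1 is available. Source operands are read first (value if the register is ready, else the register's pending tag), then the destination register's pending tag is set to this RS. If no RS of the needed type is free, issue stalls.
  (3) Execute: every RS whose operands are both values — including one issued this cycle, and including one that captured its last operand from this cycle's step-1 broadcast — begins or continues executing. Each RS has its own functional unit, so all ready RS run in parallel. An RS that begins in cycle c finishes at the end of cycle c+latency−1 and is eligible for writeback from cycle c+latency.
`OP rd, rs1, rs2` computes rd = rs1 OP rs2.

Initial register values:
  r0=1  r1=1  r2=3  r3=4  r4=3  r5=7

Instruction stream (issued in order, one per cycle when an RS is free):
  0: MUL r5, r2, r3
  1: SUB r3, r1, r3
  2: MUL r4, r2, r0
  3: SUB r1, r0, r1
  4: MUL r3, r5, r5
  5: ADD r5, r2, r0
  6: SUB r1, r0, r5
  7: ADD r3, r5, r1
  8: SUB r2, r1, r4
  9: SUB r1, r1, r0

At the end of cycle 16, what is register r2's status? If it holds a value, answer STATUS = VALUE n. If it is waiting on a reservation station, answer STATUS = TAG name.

c1: issue MUL r5<-Mul1 | r0:1,r1:1,r2:3,r3:4,r4:3,r5:Mul1
c2: issue SUB r3<-Add1 | r0:1,r1:1,r2:3,r3:Add1,r4:3,r5:Mul1
c3: issue MUL r4<-Mul2 | r0:1,r1:1,r2:3,r3:Add1,r4:Mul2,r5:Mul1
c4: issue SUB r1<-Add2 | r0:1,r1:Add2,r2:3,r3:Add1,r4:Mul2,r5:Mul1
c5: CDB Add1=-3; stall | r0:1,r1:Add2,r2:3,r3:-3,r4:Mul2,r5:Mul1
c6: CDB Mul1=12; issue MUL r3<-Mul1 | r0:1,r1:Add2,r2:3,r3:Mul1,r4:Mul2,r5:12
c7: CDB Add2=0; issue ADD r5<-Add1 | r0:1,r1:0,r2:3,r3:Mul1,r4:Mul2,r5:Add1
c8: CDB Mul2=3; issue SUB r1<-Add2 | r0:1,r1:Add2,r2:3,r3:Mul1,r4:3,r5:Add1
c9: issue ADD r3<-Add3 | r0:1,r1:Add2,r2:3,r3:Add3,r4:3,r5:Add1
c10: CDB Add1=4; issue SUB r2<-Add1 | r0:1,r1:Add2,r2:Add1,r3:Add3,r4:3,r5:4
c11: CDB Mul1=144; stall | r0:1,r1:Add2,r2:Add1,r3:Add3,r4:3,r5:4
c12: stall | r0:1,r1:Add2,r2:Add1,r3:Add3,r4:3,r5:4
c13: CDB Add2=-3; issue SUB r1<-Add2 | r0:1,r1:Add2,r2:Add1,r3:Add3,r4:3,r5:4
c14: - | r0:1,r1:Add2,r2:Add1,r3:Add3,r4:3,r5:4
c15: - | r0:1,r1:Add2,r2:Add1,r3:Add3,r4:3,r5:4
c16: CDB Add1=-6 | r0:1,r1:Add2,r2:-6,r3:Add3,r4:3,r5:4

STATUS = VALUE -6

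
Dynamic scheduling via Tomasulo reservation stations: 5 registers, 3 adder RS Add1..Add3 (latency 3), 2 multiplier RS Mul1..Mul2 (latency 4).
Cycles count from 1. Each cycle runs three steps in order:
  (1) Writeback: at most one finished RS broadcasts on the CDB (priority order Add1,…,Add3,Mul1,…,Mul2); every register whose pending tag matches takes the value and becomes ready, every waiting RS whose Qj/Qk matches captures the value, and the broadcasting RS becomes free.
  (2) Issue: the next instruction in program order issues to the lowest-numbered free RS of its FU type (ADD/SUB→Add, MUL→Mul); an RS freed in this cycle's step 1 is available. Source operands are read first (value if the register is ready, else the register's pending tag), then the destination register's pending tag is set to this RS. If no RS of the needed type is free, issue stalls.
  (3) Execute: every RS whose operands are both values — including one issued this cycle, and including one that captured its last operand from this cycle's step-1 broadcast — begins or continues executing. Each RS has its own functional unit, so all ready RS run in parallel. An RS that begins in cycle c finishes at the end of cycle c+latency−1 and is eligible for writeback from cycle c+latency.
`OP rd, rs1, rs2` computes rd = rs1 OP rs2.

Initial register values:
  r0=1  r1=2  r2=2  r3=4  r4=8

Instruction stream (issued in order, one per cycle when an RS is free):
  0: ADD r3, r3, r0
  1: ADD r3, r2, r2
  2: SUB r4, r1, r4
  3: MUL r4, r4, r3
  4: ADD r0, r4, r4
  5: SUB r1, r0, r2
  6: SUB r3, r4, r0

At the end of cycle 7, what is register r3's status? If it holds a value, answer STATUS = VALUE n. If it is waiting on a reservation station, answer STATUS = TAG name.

STATUS = TAG Add3

cycle 1: issue ADD r3<-Add1 // r0:1,r1:2,r2:2,r3:Add1,r4:8
cycle 2: issue ADD r3<-Add2 // r0:1,r1:2,r2:2,r3:Add2,r4:8
cycle 3: issue SUB r4<-Add3 // r0:1,r1:2,r2:2,r3:Add2,r4:Add3
cycle 4: CDB Add1=5; issue MUL r4<-Mul1 // r0:1,r1:2,r2:2,r3:Add2,r4:Mul1
cycle 5: CDB Add2=4; issue ADD r0<-Add1 // r0:Add1,r1:2,r2:2,r3:4,r4:Mul1
cycle 6: CDB Add3=-6; issue SUB r1<-Add2 // r0:Add1,r1:Add2,r2:2,r3:4,r4:Mul1
cycle 7: issue SUB r3<-Add3 // r0:Add1,r1:Add2,r2:2,r3:Add3,r4:Mul1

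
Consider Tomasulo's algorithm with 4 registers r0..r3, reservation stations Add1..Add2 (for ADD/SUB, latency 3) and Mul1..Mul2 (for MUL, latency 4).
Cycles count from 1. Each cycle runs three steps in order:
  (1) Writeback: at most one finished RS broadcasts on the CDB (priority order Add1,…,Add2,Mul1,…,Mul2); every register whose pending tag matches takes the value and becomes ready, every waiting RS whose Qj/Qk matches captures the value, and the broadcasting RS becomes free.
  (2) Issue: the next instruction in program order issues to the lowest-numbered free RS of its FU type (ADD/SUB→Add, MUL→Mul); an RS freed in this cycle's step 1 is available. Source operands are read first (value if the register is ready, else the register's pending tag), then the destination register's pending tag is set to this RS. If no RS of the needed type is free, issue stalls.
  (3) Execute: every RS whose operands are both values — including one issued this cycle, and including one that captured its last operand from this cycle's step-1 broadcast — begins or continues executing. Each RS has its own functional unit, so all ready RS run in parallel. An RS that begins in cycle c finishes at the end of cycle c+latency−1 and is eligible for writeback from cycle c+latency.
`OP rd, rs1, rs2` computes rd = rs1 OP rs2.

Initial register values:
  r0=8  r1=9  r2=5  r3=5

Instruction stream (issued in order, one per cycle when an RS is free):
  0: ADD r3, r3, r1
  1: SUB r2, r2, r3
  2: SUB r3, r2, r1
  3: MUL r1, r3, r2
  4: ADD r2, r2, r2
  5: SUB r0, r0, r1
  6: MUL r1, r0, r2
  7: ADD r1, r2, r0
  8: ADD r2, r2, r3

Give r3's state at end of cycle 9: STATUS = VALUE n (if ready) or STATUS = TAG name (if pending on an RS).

c1: issue ADD r3<-Add1 | r0:8,r1:9,r2:5,r3:Add1
c2: issue SUB r2<-Add2 | r0:8,r1:9,r2:Add2,r3:Add1
c3: stall | r0:8,r1:9,r2:Add2,r3:Add1
c4: CDB Add1=14; issue SUB r3<-Add1 | r0:8,r1:9,r2:Add2,r3:Add1
c5: issue MUL r1<-Mul1 | r0:8,r1:Mul1,r2:Add2,r3:Add1
c6: stall | r0:8,r1:Mul1,r2:Add2,r3:Add1
c7: CDB Add2=-9; issue ADD r2<-Add2 | r0:8,r1:Mul1,r2:Add2,r3:Add1
c8: stall | r0:8,r1:Mul1,r2:Add2,r3:Add1
c9: stall | r0:8,r1:Mul1,r2:Add2,r3:Add1

STATUS = TAG Add1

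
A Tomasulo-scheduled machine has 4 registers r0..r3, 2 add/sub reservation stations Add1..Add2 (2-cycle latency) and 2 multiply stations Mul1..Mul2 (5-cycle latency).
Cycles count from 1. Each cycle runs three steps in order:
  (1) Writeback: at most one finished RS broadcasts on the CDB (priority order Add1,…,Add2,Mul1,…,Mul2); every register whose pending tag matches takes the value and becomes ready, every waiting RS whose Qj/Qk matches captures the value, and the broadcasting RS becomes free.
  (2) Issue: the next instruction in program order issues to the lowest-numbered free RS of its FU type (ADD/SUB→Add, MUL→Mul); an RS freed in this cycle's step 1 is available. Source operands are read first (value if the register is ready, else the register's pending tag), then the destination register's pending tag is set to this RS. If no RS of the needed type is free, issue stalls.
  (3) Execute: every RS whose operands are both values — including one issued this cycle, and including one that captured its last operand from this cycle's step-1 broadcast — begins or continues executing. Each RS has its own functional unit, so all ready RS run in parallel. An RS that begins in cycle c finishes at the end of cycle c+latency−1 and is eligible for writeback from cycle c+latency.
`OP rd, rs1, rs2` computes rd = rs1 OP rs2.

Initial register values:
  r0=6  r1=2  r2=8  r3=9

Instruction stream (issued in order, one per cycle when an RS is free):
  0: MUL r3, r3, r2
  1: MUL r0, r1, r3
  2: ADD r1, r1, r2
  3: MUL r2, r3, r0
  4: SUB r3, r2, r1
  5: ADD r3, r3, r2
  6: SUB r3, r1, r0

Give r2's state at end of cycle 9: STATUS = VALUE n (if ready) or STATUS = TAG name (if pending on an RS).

STATUS = TAG Mul1

c1: issue MUL r3<-Mul1 | r0:6,r1:2,r2:8,r3:Mul1
c2: issue MUL r0<-Mul2 | r0:Mul2,r1:2,r2:8,r3:Mul1
c3: issue ADD r1<-Add1 | r0:Mul2,r1:Add1,r2:8,r3:Mul1
c4: stall | r0:Mul2,r1:Add1,r2:8,r3:Mul1
c5: CDB Add1=10; stall | r0:Mul2,r1:10,r2:8,r3:Mul1
c6: CDB Mul1=72; issue MUL r2<-Mul1 | r0:Mul2,r1:10,r2:Mul1,r3:72
c7: issue SUB r3<-Add1 | r0:Mul2,r1:10,r2:Mul1,r3:Add1
c8: issue ADD r3<-Add2 | r0:Mul2,r1:10,r2:Mul1,r3:Add2
c9: stall | r0:Mul2,r1:10,r2:Mul1,r3:Add2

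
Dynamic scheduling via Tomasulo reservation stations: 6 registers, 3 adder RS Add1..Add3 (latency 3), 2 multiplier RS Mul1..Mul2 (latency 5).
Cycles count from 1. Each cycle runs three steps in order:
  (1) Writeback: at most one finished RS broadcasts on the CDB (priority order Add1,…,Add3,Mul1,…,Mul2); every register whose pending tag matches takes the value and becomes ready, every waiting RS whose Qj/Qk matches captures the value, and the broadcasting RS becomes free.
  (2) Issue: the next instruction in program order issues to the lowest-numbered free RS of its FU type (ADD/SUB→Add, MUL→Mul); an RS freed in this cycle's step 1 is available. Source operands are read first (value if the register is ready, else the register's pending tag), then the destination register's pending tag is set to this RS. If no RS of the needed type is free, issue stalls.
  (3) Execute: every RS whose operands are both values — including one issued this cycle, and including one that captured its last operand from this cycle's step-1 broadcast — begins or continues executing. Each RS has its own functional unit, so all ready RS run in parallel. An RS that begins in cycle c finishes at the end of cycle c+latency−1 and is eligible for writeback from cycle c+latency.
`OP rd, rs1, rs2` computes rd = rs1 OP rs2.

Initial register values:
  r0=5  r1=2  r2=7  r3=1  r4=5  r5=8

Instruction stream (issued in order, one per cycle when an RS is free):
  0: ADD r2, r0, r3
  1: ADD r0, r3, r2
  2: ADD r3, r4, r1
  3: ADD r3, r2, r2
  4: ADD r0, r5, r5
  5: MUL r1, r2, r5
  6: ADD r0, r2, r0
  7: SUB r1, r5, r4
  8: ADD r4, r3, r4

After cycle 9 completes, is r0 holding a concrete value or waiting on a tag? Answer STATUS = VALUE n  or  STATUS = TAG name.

c1: issue ADD r2<-Add1 | r0:5,r1:2,r2:Add1,r3:1,r4:5,r5:8
c2: issue ADD r0<-Add2 | r0:Add2,r1:2,r2:Add1,r3:1,r4:5,r5:8
c3: issue ADD r3<-Add3 | r0:Add2,r1:2,r2:Add1,r3:Add3,r4:5,r5:8
c4: CDB Add1=6; issue ADD r3<-Add1 | r0:Add2,r1:2,r2:6,r3:Add1,r4:5,r5:8
c5: stall | r0:Add2,r1:2,r2:6,r3:Add1,r4:5,r5:8
c6: CDB Add3=7; issue ADD r0<-Add3 | r0:Add3,r1:2,r2:6,r3:Add1,r4:5,r5:8
c7: CDB Add1=12; issue MUL r1<-Mul1 | r0:Add3,r1:Mul1,r2:6,r3:12,r4:5,r5:8
c8: CDB Add2=7; issue ADD r0<-Add1 | r0:Add1,r1:Mul1,r2:6,r3:12,r4:5,r5:8
c9: CDB Add3=16; issue SUB r1<-Add2 | r0:Add1,r1:Add2,r2:6,r3:12,r4:5,r5:8

STATUS = TAG Add1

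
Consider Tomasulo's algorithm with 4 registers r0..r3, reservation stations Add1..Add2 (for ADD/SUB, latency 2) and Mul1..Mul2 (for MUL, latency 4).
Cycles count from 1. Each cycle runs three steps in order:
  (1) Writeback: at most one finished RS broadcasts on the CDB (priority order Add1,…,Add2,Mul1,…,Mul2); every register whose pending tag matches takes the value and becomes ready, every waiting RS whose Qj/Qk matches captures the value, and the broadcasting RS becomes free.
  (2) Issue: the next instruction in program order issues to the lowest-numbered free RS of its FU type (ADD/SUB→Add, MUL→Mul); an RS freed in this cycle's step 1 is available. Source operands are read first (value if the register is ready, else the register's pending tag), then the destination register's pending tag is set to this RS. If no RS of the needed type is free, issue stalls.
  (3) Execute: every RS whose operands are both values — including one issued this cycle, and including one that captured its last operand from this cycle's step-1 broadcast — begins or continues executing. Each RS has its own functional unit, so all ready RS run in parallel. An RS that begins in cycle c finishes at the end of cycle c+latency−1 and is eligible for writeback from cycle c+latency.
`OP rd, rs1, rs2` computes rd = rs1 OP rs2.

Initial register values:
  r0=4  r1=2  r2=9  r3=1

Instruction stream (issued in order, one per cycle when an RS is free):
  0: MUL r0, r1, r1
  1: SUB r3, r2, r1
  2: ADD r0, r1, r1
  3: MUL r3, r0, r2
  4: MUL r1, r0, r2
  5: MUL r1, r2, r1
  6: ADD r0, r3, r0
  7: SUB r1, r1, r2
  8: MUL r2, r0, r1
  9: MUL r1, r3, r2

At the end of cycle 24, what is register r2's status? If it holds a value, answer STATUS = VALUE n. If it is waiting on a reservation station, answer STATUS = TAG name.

c1: issue MUL r0<-Mul1 | r0:Mul1,r1:2,r2:9,r3:1
c2: issue SUB r3<-Add1 | r0:Mul1,r1:2,r2:9,r3:Add1
c3: issue ADD r0<-Add2 | r0:Add2,r1:2,r2:9,r3:Add1
c4: CDB Add1=7; issue MUL r3<-Mul2 | r0:Add2,r1:2,r2:9,r3:Mul2
c5: CDB Add2=4; stall | r0:4,r1:2,r2:9,r3:Mul2
c6: CDB Mul1=4; issue MUL r1<-Mul1 | r0:4,r1:Mul1,r2:9,r3:Mul2
c7: stall | r0:4,r1:Mul1,r2:9,r3:Mul2
c8: stall | r0:4,r1:Mul1,r2:9,r3:Mul2
c9: CDB Mul2=36; issue MUL r1<-Mul2 | r0:4,r1:Mul2,r2:9,r3:36
c10: CDB Mul1=36; issue ADD r0<-Add1 | r0:Add1,r1:Mul2,r2:9,r3:36
c11: issue SUB r1<-Add2 | r0:Add1,r1:Add2,r2:9,r3:36
c12: CDB Add1=40; issue MUL r2<-Mul1 | r0:40,r1:Add2,r2:Mul1,r3:36
c13: stall | r0:40,r1:Add2,r2:Mul1,r3:36
c14: CDB Mul2=324; issue MUL r1<-Mul2 | r0:40,r1:Mul2,r2:Mul1,r3:36
c15: - | r0:40,r1:Mul2,r2:Mul1,r3:36
c16: CDB Add2=315 | r0:40,r1:Mul2,r2:Mul1,r3:36
c17: - | r0:40,r1:Mul2,r2:Mul1,r3:36
c18: - | r0:40,r1:Mul2,r2:Mul1,r3:36
c19: - | r0:40,r1:Mul2,r2:Mul1,r3:36
c20: CDB Mul1=12600 | r0:40,r1:Mul2,r2:12600,r3:36
c21: - | r0:40,r1:Mul2,r2:12600,r3:36
c22: - | r0:40,r1:Mul2,r2:12600,r3:36
c23: - | r0:40,r1:Mul2,r2:12600,r3:36
c24: CDB Mul2=453600 | r0:40,r1:453600,r2:12600,r3:36

STATUS = VALUE 12600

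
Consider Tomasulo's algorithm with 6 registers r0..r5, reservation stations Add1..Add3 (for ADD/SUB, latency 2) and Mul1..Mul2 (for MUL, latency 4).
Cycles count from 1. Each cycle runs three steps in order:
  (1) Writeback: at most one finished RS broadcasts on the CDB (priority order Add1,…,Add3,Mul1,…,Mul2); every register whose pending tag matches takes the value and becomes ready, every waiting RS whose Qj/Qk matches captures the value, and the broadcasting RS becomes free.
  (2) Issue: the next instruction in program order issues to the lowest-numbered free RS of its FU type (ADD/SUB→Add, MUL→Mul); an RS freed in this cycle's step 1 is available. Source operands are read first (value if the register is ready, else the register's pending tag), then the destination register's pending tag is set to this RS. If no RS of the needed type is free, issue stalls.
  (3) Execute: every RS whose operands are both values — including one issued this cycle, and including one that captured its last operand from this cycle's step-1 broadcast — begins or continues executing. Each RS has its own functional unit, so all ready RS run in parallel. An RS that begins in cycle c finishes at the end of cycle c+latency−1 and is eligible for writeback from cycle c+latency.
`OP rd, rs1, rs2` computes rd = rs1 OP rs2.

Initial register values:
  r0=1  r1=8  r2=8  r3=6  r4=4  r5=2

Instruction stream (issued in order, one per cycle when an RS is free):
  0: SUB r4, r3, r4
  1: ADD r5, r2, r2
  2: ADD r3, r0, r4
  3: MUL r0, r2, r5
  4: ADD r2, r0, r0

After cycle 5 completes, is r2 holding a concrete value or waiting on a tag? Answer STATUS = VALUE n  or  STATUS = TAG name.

STATUS = TAG Add1

  c1: issue SUB r4<-Add1  regs: r0:1,r1:8,r2:8,r3:6,r4:Add1,r5:2
  c2: issue ADD r5<-Add2  regs: r0:1,r1:8,r2:8,r3:6,r4:Add1,r5:Add2
  c3: CDB Add1=2; issue ADD r3<-Add1  regs: r0:1,r1:8,r2:8,r3:Add1,r4:2,r5:Add2
  c4: CDB Add2=16; issue MUL r0<-Mul1  regs: r0:Mul1,r1:8,r2:8,r3:Add1,r4:2,r5:16
  c5: CDB Add1=3; issue ADD r2<-Add1  regs: r0:Mul1,r1:8,r2:Add1,r3:3,r4:2,r5:16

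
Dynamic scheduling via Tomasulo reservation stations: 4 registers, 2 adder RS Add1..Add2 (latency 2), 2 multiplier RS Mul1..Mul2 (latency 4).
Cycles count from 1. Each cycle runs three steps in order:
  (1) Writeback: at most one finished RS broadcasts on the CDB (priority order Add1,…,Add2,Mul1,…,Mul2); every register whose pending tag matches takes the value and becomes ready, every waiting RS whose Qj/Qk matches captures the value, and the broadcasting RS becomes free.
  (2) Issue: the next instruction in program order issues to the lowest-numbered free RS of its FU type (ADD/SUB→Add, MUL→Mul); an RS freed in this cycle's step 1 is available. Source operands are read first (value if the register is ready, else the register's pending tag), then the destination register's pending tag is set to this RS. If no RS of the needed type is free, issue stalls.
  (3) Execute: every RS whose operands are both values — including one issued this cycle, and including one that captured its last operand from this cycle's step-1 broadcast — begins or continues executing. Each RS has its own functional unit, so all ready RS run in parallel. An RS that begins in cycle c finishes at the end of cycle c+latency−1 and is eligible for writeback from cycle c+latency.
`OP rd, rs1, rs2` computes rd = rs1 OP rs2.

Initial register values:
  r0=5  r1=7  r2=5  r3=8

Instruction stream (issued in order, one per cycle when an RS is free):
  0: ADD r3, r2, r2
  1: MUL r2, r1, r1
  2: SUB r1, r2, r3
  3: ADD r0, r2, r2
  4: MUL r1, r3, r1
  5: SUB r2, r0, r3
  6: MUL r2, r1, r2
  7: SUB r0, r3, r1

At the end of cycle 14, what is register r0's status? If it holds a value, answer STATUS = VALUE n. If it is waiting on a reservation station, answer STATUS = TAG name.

STATUS = VALUE -380

cycle 1: issue ADD r3<-Add1 // r0:5,r1:7,r2:5,r3:Add1
cycle 2: issue MUL r2<-Mul1 // r0:5,r1:7,r2:Mul1,r3:Add1
cycle 3: CDB Add1=10; issue SUB r1<-Add1 // r0:5,r1:Add1,r2:Mul1,r3:10
cycle 4: issue ADD r0<-Add2 // r0:Add2,r1:Add1,r2:Mul1,r3:10
cycle 5: issue MUL r1<-Mul2 // r0:Add2,r1:Mul2,r2:Mul1,r3:10
cycle 6: CDB Mul1=49; stall // r0:Add2,r1:Mul2,r2:49,r3:10
cycle 7: stall // r0:Add2,r1:Mul2,r2:49,r3:10
cycle 8: CDB Add1=39; issue SUB r2<-Add1 // r0:Add2,r1:Mul2,r2:Add1,r3:10
cycle 9: CDB Add2=98; issue MUL r2<-Mul1 // r0:98,r1:Mul2,r2:Mul1,r3:10
cycle 10: issue SUB r0<-Add2 // r0:Add2,r1:Mul2,r2:Mul1,r3:10
cycle 11: CDB Add1=88 // r0:Add2,r1:Mul2,r2:Mul1,r3:10
cycle 12: CDB Mul2=390 // r0:Add2,r1:390,r2:Mul1,r3:10
cycle 13: - // r0:Add2,r1:390,r2:Mul1,r3:10
cycle 14: CDB Add2=-380 // r0:-380,r1:390,r2:Mul1,r3:10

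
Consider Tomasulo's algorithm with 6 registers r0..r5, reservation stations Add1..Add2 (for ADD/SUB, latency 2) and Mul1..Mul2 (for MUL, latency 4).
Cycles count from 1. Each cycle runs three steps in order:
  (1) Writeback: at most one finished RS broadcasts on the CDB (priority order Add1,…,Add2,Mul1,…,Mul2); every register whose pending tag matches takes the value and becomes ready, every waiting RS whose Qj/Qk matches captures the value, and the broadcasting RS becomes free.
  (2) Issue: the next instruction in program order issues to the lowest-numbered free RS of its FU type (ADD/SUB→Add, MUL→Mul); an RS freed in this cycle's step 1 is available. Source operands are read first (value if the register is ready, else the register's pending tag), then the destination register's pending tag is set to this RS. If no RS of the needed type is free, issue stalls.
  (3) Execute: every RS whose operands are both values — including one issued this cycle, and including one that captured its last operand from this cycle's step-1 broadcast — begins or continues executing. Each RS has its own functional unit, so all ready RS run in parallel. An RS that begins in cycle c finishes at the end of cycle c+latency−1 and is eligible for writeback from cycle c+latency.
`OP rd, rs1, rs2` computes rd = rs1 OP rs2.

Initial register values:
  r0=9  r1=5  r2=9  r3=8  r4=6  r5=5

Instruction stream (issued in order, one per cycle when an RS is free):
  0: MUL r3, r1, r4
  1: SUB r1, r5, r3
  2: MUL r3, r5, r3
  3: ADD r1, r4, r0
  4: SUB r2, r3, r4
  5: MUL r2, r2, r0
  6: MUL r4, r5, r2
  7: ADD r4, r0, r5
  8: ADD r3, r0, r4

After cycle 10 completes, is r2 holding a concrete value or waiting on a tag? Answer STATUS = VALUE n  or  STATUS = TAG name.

c1: issue MUL r3<-Mul1 | r0:9,r1:5,r2:9,r3:Mul1,r4:6,r5:5
c2: issue SUB r1<-Add1 | r0:9,r1:Add1,r2:9,r3:Mul1,r4:6,r5:5
c3: issue MUL r3<-Mul2 | r0:9,r1:Add1,r2:9,r3:Mul2,r4:6,r5:5
c4: issue ADD r1<-Add2 | r0:9,r1:Add2,r2:9,r3:Mul2,r4:6,r5:5
c5: CDB Mul1=30; stall | r0:9,r1:Add2,r2:9,r3:Mul2,r4:6,r5:5
c6: CDB Add2=15; issue SUB r2<-Add2 | r0:9,r1:15,r2:Add2,r3:Mul2,r4:6,r5:5
c7: CDB Add1=-25; issue MUL r2<-Mul1 | r0:9,r1:15,r2:Mul1,r3:Mul2,r4:6,r5:5
c8: stall | r0:9,r1:15,r2:Mul1,r3:Mul2,r4:6,r5:5
c9: CDB Mul2=150; issue MUL r4<-Mul2 | r0:9,r1:15,r2:Mul1,r3:150,r4:Mul2,r5:5
c10: issue ADD r4<-Add1 | r0:9,r1:15,r2:Mul1,r3:150,r4:Add1,r5:5

STATUS = TAG Mul1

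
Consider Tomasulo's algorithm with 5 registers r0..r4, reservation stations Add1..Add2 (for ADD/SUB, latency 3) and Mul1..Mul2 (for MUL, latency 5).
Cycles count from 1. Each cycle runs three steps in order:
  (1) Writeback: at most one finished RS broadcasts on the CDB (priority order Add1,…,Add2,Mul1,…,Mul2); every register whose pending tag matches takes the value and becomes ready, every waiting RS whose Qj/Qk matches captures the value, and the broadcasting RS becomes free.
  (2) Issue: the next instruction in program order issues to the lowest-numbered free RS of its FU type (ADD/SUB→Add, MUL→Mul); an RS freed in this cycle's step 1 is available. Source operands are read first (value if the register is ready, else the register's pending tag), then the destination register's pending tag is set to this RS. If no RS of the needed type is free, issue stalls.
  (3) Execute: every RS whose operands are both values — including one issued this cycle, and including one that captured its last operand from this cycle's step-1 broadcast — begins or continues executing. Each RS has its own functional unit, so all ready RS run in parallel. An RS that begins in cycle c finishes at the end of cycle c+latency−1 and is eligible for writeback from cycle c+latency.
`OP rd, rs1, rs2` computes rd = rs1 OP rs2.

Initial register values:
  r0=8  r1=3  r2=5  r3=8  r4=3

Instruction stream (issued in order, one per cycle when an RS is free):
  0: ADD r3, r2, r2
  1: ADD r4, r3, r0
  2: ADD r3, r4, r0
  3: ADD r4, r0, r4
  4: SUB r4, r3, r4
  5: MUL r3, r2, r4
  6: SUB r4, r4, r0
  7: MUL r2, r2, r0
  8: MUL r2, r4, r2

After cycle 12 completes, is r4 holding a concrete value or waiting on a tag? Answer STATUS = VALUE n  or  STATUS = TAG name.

cycle 1: issue ADD r3<-Add1 // r0:8,r1:3,r2:5,r3:Add1,r4:3
cycle 2: issue ADD r4<-Add2 // r0:8,r1:3,r2:5,r3:Add1,r4:Add2
cycle 3: stall // r0:8,r1:3,r2:5,r3:Add1,r4:Add2
cycle 4: CDB Add1=10; issue ADD r3<-Add1 // r0:8,r1:3,r2:5,r3:Add1,r4:Add2
cycle 5: stall // r0:8,r1:3,r2:5,r3:Add1,r4:Add2
cycle 6: stall // r0:8,r1:3,r2:5,r3:Add1,r4:Add2
cycle 7: CDB Add2=18; issue ADD r4<-Add2 // r0:8,r1:3,r2:5,r3:Add1,r4:Add2
cycle 8: stall // r0:8,r1:3,r2:5,r3:Add1,r4:Add2
cycle 9: stall // r0:8,r1:3,r2:5,r3:Add1,r4:Add2
cycle 10: CDB Add1=26; issue SUB r4<-Add1 // r0:8,r1:3,r2:5,r3:26,r4:Add1
cycle 11: CDB Add2=26; issue MUL r3<-Mul1 // r0:8,r1:3,r2:5,r3:Mul1,r4:Add1
cycle 12: issue SUB r4<-Add2 // r0:8,r1:3,r2:5,r3:Mul1,r4:Add2

STATUS = TAG Add2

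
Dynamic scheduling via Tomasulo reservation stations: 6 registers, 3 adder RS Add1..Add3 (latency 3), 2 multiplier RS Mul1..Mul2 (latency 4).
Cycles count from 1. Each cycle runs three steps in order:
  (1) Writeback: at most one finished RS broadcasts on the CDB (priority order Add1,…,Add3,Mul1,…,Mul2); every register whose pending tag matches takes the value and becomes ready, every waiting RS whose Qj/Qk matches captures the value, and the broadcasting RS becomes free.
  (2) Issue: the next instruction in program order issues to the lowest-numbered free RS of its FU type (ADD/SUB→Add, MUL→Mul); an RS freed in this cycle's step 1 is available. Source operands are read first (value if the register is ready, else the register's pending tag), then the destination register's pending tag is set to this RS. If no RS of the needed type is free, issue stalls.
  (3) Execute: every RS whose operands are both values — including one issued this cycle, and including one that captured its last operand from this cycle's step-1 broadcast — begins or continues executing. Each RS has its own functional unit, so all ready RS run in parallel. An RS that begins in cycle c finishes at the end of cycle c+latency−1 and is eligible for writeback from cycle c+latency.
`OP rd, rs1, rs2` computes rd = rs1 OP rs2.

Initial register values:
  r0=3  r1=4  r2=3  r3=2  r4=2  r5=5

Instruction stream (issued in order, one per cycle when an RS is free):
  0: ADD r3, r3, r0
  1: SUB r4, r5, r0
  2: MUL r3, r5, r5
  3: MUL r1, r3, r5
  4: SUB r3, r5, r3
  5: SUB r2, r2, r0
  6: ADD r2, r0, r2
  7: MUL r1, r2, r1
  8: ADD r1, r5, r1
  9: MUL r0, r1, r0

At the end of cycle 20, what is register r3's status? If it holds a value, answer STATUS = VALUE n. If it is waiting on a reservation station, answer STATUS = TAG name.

STATUS = VALUE -20

  c1: issue ADD r3<-Add1  regs: r0:3,r1:4,r2:3,r3:Add1,r4:2,r5:5
  c2: issue SUB r4<-Add2  regs: r0:3,r1:4,r2:3,r3:Add1,r4:Add2,r5:5
  c3: issue MUL r3<-Mul1  regs: r0:3,r1:4,r2:3,r3:Mul1,r4:Add2,r5:5
  c4: CDB Add1=5; issue MUL r1<-Mul2  regs: r0:3,r1:Mul2,r2:3,r3:Mul1,r4:Add2,r5:5
  c5: CDB Add2=2; issue SUB r3<-Add1  regs: r0:3,r1:Mul2,r2:3,r3:Add1,r4:2,r5:5
  c6: issue SUB r2<-Add2  regs: r0:3,r1:Mul2,r2:Add2,r3:Add1,r4:2,r5:5
  c7: CDB Mul1=25; issue ADD r2<-Add3  regs: r0:3,r1:Mul2,r2:Add3,r3:Add1,r4:2,r5:5
  c8: issue MUL r1<-Mul1  regs: r0:3,r1:Mul1,r2:Add3,r3:Add1,r4:2,r5:5
  c9: CDB Add2=0; issue ADD r1<-Add2  regs: r0:3,r1:Add2,r2:Add3,r3:Add1,r4:2,r5:5
  c10: CDB Add1=-20; stall  regs: r0:3,r1:Add2,r2:Add3,r3:-20,r4:2,r5:5
  c11: CDB Mul2=125; issue MUL r0<-Mul2  regs: r0:Mul2,r1:Add2,r2:Add3,r3:-20,r4:2,r5:5
  c12: CDB Add3=3  regs: r0:Mul2,r1:Add2,r2:3,r3:-20,r4:2,r5:5
  c13: -  regs: r0:Mul2,r1:Add2,r2:3,r3:-20,r4:2,r5:5
  c14: -  regs: r0:Mul2,r1:Add2,r2:3,r3:-20,r4:2,r5:5
  c15: -  regs: r0:Mul2,r1:Add2,r2:3,r3:-20,r4:2,r5:5
  c16: CDB Mul1=375  regs: r0:Mul2,r1:Add2,r2:3,r3:-20,r4:2,r5:5
  c17: -  regs: r0:Mul2,r1:Add2,r2:3,r3:-20,r4:2,r5:5
  c18: -  regs: r0:Mul2,r1:Add2,r2:3,r3:-20,r4:2,r5:5
  c19: CDB Add2=380  regs: r0:Mul2,r1:380,r2:3,r3:-20,r4:2,r5:5
  c20: -  regs: r0:Mul2,r1:380,r2:3,r3:-20,r4:2,r5:5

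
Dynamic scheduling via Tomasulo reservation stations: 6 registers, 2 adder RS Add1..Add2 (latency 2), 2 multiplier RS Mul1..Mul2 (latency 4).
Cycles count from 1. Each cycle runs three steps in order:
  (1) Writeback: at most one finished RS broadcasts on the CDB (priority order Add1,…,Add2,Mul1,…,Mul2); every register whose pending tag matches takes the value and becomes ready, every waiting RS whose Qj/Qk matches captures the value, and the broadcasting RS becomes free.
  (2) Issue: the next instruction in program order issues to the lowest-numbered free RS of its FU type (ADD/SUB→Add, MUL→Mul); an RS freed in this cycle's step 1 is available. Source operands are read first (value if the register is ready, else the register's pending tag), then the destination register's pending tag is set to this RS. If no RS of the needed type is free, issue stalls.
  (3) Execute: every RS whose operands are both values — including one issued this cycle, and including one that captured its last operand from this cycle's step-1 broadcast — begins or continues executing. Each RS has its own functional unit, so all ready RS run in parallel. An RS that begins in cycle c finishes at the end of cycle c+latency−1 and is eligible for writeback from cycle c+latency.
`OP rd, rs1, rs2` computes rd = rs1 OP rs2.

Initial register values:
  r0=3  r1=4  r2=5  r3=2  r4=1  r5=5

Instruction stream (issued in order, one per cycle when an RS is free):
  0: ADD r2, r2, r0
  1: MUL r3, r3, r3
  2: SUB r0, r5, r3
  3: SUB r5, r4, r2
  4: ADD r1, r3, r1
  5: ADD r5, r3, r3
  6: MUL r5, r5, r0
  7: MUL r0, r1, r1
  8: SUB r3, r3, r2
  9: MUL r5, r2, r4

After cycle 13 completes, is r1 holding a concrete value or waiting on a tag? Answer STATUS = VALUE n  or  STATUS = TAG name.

STATUS = VALUE 8

cycle 1: issue ADD r2<-Add1 // r0:3,r1:4,r2:Add1,r3:2,r4:1,r5:5
cycle 2: issue MUL r3<-Mul1 // r0:3,r1:4,r2:Add1,r3:Mul1,r4:1,r5:5
cycle 3: CDB Add1=8; issue SUB r0<-Add1 // r0:Add1,r1:4,r2:8,r3:Mul1,r4:1,r5:5
cycle 4: issue SUB r5<-Add2 // r0:Add1,r1:4,r2:8,r3:Mul1,r4:1,r5:Add2
cycle 5: stall // r0:Add1,r1:4,r2:8,r3:Mul1,r4:1,r5:Add2
cycle 6: CDB Add2=-7; issue ADD r1<-Add2 // r0:Add1,r1:Add2,r2:8,r3:Mul1,r4:1,r5:-7
cycle 7: CDB Mul1=4; stall // r0:Add1,r1:Add2,r2:8,r3:4,r4:1,r5:-7
cycle 8: stall // r0:Add1,r1:Add2,r2:8,r3:4,r4:1,r5:-7
cycle 9: CDB Add1=1; issue ADD r5<-Add1 // r0:1,r1:Add2,r2:8,r3:4,r4:1,r5:Add1
cycle 10: CDB Add2=8; issue MUL r5<-Mul1 // r0:1,r1:8,r2:8,r3:4,r4:1,r5:Mul1
cycle 11: CDB Add1=8; issue MUL r0<-Mul2 // r0:Mul2,r1:8,r2:8,r3:4,r4:1,r5:Mul1
cycle 12: issue SUB r3<-Add1 // r0:Mul2,r1:8,r2:8,r3:Add1,r4:1,r5:Mul1
cycle 13: stall // r0:Mul2,r1:8,r2:8,r3:Add1,r4:1,r5:Mul1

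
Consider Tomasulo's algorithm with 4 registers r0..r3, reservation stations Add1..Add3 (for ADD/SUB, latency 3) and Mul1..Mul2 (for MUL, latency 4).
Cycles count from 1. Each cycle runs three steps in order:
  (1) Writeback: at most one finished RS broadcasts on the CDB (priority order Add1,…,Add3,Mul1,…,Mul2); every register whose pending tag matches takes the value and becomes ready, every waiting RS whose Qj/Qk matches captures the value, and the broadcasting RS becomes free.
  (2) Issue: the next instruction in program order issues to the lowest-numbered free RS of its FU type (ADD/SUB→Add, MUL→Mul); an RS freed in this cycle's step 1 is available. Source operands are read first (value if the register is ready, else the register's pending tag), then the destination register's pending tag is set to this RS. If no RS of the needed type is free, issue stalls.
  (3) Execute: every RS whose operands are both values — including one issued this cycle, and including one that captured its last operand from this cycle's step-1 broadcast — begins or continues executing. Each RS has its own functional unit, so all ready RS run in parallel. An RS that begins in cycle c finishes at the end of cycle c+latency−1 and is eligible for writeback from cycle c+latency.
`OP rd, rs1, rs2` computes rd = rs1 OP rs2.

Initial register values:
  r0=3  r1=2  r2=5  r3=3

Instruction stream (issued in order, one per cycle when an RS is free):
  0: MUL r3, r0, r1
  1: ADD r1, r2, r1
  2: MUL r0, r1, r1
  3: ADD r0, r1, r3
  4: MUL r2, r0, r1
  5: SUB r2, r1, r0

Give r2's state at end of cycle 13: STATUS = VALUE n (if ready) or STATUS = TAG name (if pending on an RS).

STATUS = VALUE -6

  c1: issue MUL r3<-Mul1  regs: r0:3,r1:2,r2:5,r3:Mul1
  c2: issue ADD r1<-Add1  regs: r0:3,r1:Add1,r2:5,r3:Mul1
  c3: issue MUL r0<-Mul2  regs: r0:Mul2,r1:Add1,r2:5,r3:Mul1
  c4: issue ADD r0<-Add2  regs: r0:Add2,r1:Add1,r2:5,r3:Mul1
  c5: CDB Add1=7; stall  regs: r0:Add2,r1:7,r2:5,r3:Mul1
  c6: CDB Mul1=6; issue MUL r2<-Mul1  regs: r0:Add2,r1:7,r2:Mul1,r3:6
  c7: issue SUB r2<-Add1  regs: r0:Add2,r1:7,r2:Add1,r3:6
  c8: -  regs: r0:Add2,r1:7,r2:Add1,r3:6
  c9: CDB Add2=13  regs: r0:13,r1:7,r2:Add1,r3:6
  c10: CDB Mul2=49  regs: r0:13,r1:7,r2:Add1,r3:6
  c11: -  regs: r0:13,r1:7,r2:Add1,r3:6
  c12: CDB Add1=-6  regs: r0:13,r1:7,r2:-6,r3:6
  c13: CDB Mul1=91  regs: r0:13,r1:7,r2:-6,r3:6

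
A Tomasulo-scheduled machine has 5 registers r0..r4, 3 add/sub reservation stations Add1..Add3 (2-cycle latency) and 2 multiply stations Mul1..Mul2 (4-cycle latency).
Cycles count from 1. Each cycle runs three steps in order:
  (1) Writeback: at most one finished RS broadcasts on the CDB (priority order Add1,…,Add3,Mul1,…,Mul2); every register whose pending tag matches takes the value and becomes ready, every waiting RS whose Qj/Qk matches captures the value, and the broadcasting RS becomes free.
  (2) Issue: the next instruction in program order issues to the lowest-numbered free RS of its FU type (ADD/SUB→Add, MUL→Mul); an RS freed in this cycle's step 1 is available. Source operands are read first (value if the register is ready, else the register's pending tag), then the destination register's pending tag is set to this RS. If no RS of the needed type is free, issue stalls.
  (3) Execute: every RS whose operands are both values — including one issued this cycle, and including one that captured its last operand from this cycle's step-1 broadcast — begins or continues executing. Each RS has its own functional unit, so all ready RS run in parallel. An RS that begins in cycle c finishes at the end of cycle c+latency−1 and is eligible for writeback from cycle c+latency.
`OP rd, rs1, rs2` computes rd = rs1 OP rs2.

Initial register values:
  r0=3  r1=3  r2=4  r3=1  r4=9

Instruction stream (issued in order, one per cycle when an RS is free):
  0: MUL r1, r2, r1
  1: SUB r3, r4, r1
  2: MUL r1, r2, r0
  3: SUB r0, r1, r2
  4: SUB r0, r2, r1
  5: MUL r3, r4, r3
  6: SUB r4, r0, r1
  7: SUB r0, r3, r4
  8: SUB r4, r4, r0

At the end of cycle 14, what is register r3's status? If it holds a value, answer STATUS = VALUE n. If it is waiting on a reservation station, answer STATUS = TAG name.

c1: issue MUL r1<-Mul1 | r0:3,r1:Mul1,r2:4,r3:1,r4:9
c2: issue SUB r3<-Add1 | r0:3,r1:Mul1,r2:4,r3:Add1,r4:9
c3: issue MUL r1<-Mul2 | r0:3,r1:Mul2,r2:4,r3:Add1,r4:9
c4: issue SUB r0<-Add2 | r0:Add2,r1:Mul2,r2:4,r3:Add1,r4:9
c5: CDB Mul1=12; issue SUB r0<-Add3 | r0:Add3,r1:Mul2,r2:4,r3:Add1,r4:9
c6: issue MUL r3<-Mul1 | r0:Add3,r1:Mul2,r2:4,r3:Mul1,r4:9
c7: CDB Add1=-3; issue SUB r4<-Add1 | r0:Add3,r1:Mul2,r2:4,r3:Mul1,r4:Add1
c8: CDB Mul2=12; stall | r0:Add3,r1:12,r2:4,r3:Mul1,r4:Add1
c9: stall | r0:Add3,r1:12,r2:4,r3:Mul1,r4:Add1
c10: CDB Add2=8; issue SUB r0<-Add2 | r0:Add2,r1:12,r2:4,r3:Mul1,r4:Add1
c11: CDB Add3=-8; issue SUB r4<-Add3 | r0:Add2,r1:12,r2:4,r3:Mul1,r4:Add3
c12: CDB Mul1=-27 | r0:Add2,r1:12,r2:4,r3:-27,r4:Add3
c13: CDB Add1=-20 | r0:Add2,r1:12,r2:4,r3:-27,r4:Add3
c14: - | r0:Add2,r1:12,r2:4,r3:-27,r4:Add3

STATUS = VALUE -27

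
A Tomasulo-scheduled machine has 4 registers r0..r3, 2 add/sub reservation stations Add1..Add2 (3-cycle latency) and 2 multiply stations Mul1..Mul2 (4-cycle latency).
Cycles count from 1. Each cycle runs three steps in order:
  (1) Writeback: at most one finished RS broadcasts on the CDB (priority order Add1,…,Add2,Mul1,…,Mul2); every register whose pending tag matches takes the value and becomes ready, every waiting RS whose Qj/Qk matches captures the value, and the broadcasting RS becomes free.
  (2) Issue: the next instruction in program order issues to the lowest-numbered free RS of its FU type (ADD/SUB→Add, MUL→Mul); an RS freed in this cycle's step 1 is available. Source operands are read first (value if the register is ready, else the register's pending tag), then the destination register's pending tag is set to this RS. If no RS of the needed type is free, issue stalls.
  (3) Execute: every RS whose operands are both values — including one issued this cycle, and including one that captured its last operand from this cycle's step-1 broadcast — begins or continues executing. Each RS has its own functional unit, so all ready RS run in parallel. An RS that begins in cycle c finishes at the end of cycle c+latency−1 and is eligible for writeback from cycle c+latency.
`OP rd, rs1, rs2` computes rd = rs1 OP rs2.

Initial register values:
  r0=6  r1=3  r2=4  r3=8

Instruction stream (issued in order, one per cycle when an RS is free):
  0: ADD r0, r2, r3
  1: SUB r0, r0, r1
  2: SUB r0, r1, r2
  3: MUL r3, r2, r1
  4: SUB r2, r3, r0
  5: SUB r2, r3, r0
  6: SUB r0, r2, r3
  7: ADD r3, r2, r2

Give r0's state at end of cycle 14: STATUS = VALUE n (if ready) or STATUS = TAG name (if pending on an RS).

STATUS = TAG Add1

  c1: issue ADD r0<-Add1  regs: r0:Add1,r1:3,r2:4,r3:8
  c2: issue SUB r0<-Add2  regs: r0:Add2,r1:3,r2:4,r3:8
  c3: stall  regs: r0:Add2,r1:3,r2:4,r3:8
  c4: CDB Add1=12; issue SUB r0<-Add1  regs: r0:Add1,r1:3,r2:4,r3:8
  c5: issue MUL r3<-Mul1  regs: r0:Add1,r1:3,r2:4,r3:Mul1
  c6: stall  regs: r0:Add1,r1:3,r2:4,r3:Mul1
  c7: CDB Add1=-1; issue SUB r2<-Add1  regs: r0:-1,r1:3,r2:Add1,r3:Mul1
  c8: CDB Add2=9; issue SUB r2<-Add2  regs: r0:-1,r1:3,r2:Add2,r3:Mul1
  c9: CDB Mul1=12; stall  regs: r0:-1,r1:3,r2:Add2,r3:12
  c10: stall  regs: r0:-1,r1:3,r2:Add2,r3:12
  c11: stall  regs: r0:-1,r1:3,r2:Add2,r3:12
  c12: CDB Add1=13; issue SUB r0<-Add1  regs: r0:Add1,r1:3,r2:Add2,r3:12
  c13: CDB Add2=13; issue ADD r3<-Add2  regs: r0:Add1,r1:3,r2:13,r3:Add2
  c14: -  regs: r0:Add1,r1:3,r2:13,r3:Add2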